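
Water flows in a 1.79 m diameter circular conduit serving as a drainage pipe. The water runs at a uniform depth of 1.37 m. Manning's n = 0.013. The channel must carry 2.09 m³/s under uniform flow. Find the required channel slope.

For a circular section of diameter D = 1.79 m at depth y = 1.37 m, the central angle is θ = 2 arccos(1 − 2y/D) = 4.261 rad. Then A = (D²/8)(θ − sin θ) = 2.067 m² and P = Dθ/2 = 3.813 m.
Hydraulic radius R = A/P = 2.067/3.813 = 0.542 m.
From Manning's equation, S = [nQ / (1 A R^(2/3))]² = [0.013 × 2.09 / (1 × 2.067 × 0.542^(2/3))]² = 0.000391.

S = 0.000391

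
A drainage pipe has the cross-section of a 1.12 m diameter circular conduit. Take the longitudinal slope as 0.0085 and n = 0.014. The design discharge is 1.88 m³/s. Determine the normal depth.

y_n = 0.675 m

Manning's equation rearranged: A R^(2/3) = nQ / (1·√S) = 0.014 × 1.88 / (√0.0085) = 0.2855.
Try y = 0.483 m: A R^(2/3) = 0.1628 — low.
Try y = 0.852 m: A R^(2/3) = 0.3908 — high.
Try y = 0.675 m: A R^(2/3) = 0.2852 — ≈ 0.2855.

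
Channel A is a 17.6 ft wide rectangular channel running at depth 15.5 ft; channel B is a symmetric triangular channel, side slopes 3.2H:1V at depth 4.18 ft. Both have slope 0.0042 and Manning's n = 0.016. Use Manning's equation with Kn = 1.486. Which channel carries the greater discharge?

channel A

Channel A: Flow area A = b·y = 17.6 × 15.5 = 272.8 ft². Wetted perimeter P = b + 2y = 17.6 + 2×15.5 = 48.6 ft. Hydraulic radius R = A/P = 272.8/48.6 = 5.613 ft. Q_A = (1.486/0.016)·272.8·5.613^(2/3)·√0.0042 = 5186 ft³/s.
Channel B: For a triangular section with side slope z = 3.2: A = zy² = 3.2×4.18² = 55.91 ft²; P = 2y√(1+z²) = 2×4.18×3.353 = 28.03 ft. Hydraulic radius R = A/P = 55.91/28.03 = 1.995 ft. Q_B = (1.486/0.016)·55.91·1.995^(2/3)·√0.0042 = 533.3 ft³/s.
Q_A = 5186 ft³/s vs Q_B = 533.3 ft³/s, so channel A carries more.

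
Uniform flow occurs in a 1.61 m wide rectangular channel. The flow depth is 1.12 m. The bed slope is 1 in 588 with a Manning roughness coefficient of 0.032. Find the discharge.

Q = 1.4 m³/s

Flow area A = b·y = 1.61 × 1.12 = 1.803 m². Wetted perimeter P = b + 2y = 1.61 + 2×1.12 = 3.85 m.
Hydraulic radius R = A/P = 1.803/3.85 = 0.4684 m.
Manning's equation: Q = (1/n) A R^(2/3) S^(1/2) = (1/0.032) × 1.803 × 0.4684^(2/3) × 0.001701^(1/2) = 1.4 m³/s.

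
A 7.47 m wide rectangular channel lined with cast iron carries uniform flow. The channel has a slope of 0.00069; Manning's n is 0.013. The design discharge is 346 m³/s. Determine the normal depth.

y_n = 11.5 m

Manning's equation rearranged: A R^(2/3) = nQ / (1·√S) = 0.013 × 346 / (√0.00069) = 171.2.
Trying y = 10.3 m: A R^(2/3) = 150.7 — too small.
Trying y = 11.5 m: A R^(2/3) = 171.4 — ≈ 171.2.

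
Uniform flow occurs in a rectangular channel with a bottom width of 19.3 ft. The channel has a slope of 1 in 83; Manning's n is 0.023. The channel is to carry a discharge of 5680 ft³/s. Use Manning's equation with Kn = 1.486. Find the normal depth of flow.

Manning's equation rearranged: A R^(2/3) = nQ / (1.486·√S) = 0.023 × 5680 / (1.486 × √0.01205) = 800.9.
Try y = 15.9 ft: A R^(2/3) = 1014 — high.
Try y = 10 ft: A R^(2/3) = 557.6 — low.
Try y = 13.2 ft: A R^(2/3) = 801 — ≈ 800.9.

y_n = 13.2 ft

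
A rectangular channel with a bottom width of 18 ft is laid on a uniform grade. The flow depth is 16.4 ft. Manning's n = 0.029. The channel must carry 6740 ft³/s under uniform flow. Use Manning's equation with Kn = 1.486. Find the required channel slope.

Flow area A = b·y = 18 × 16.4 = 295.2 ft². Wetted perimeter P = b + 2y = 18 + 2×16.4 = 50.8 ft.
Hydraulic radius R = A/P = 295.2/50.8 = 5.811 ft.
From Manning's equation, S = [nQ / (1.486 A R^(2/3))]² = [0.029 × 6740 / (1.486 × 295.2 × 5.811^(2/3))]² = 0.019.

S = 0.019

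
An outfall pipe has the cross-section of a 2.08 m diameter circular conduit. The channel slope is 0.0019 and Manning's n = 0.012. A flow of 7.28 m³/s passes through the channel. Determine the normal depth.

Manning's equation rearranged: A R^(2/3) = nQ / (1·√S) = 0.012 × 7.28 / (√0.0019) = 2.004.
Trying y = 1.25 m: A R^(2/3) = 1.48 — low.
Trying y = 1.85 m: A R^(2/3) = 2.329 — high.
Trying y = 1.56 m: A R^(2/3) = 2.004 — close enough.

y_n = 1.56 m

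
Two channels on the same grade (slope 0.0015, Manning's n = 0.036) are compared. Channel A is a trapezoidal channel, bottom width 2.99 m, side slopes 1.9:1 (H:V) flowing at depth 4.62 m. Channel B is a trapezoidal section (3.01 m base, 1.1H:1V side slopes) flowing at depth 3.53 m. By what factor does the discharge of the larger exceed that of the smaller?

2.69

Channel A: With bottom width b = 2.99 m and side slope z = 1.9: A = (b + zy)y = (2.99 + 1.9×4.62)×4.62 = 54.37 m²; P = b + 2y√(1+z²) = 2.99 + 2×4.62×2.147 = 22.83 m. Hydraulic radius R = A/P = 54.37/22.83 = 2.382 m. Q_A = (1/0.036)·54.37·2.382^(2/3)·√0.0015 = 104.3 m³/s.
Channel B: With bottom width b = 3.01 m and side slope z = 1.1: A = (b + zy)y = (3.01 + 1.1×3.53)×3.53 = 24.33 m²; P = b + 2y√(1+z²) = 3.01 + 2×3.53×1.487 = 13.51 m. Hydraulic radius R = A/P = 24.33/13.51 = 1.802 m. Q_B = (1/0.036)·24.33·1.802^(2/3)·√0.0015 = 38.76 m³/s.
The larger discharge is 104.3 m³/s and the smaller is 38.76 m³/s; the ratio is 2.69.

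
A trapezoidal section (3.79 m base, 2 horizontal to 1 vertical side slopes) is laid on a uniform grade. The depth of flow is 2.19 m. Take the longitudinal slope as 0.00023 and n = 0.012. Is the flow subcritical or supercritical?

With bottom width b = 3.79 m and side slope z = 2: A = (b + zy)y = (3.79 + 2×2.19)×2.19 = 17.89 m²; P = b + 2y√(1+z²) = 3.79 + 2×2.19×2.236 = 13.58 m.
Hydraulic radius R = A/P = 17.89/13.58 = 1.317 m.
V = (1/n) R^(2/3) √S = (1/0.012) × 1.317^(2/3) × √0.00023 = 1.519 m/s. Hydraulic depth D_h = A/T = 17.89/12.55 = 1.426 m.
Froude number Fr = V/√(g·D_h) = 1.519/√(9.81×1.426) = 0.406, which is less than 1, so the flow is subcritical.

subcritical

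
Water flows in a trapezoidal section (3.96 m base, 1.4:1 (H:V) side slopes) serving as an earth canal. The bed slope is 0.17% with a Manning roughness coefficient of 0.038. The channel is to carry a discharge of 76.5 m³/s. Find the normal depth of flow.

Manning's equation rearranged: A R^(2/3) = nQ / (1·√S) = 0.038 × 76.5 / (√0.0017) = 70.51.
Trying y = 5.19 m: A R^(2/3) = 112.1 — over.
Trying y = 4.19 m: A R^(2/3) = 70.49 — close enough.

y_n = 4.19 m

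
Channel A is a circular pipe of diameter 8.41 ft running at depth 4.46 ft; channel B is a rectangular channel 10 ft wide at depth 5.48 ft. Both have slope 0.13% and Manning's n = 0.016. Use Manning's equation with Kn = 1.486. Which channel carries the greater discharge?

channel B

Channel A: For a circular section of diameter D = 8.41 ft at depth y = 4.46 ft, the central angle is θ = 2 arccos(1 − 2y/D) = 3.263 rad. Then A = (D²/8)(θ − sin θ) = 29.92 ft² and P = Dθ/2 = 13.72 ft. Hydraulic radius R = A/P = 29.92/13.72 = 2.181 ft. Q_A = (1.486/0.016)·29.92·2.181^(2/3)·√0.0013 = 168.5 ft³/s.
Channel B: Flow area A = b·y = 10 × 5.48 = 54.8 ft². Wetted perimeter P = b + 2y = 10 + 2×5.48 = 20.96 ft. Hydraulic radius R = A/P = 54.8/20.96 = 2.615 ft. Q_B = (1.486/0.016)·54.8·2.615^(2/3)·√0.0013 = 348.3 ft³/s.
Q_A = 168.5 ft³/s vs Q_B = 348.3 ft³/s, so channel B carries more.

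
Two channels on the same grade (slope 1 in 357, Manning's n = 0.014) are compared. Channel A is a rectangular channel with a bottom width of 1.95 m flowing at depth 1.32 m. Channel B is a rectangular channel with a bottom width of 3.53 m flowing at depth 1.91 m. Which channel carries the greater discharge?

channel B

Channel A: Flow area A = b·y = 1.95 × 1.32 = 2.574 m². Wetted perimeter P = b + 2y = 1.95 + 2×1.32 = 4.59 m. Hydraulic radius R = A/P = 2.574/4.59 = 0.5608 m. Q_A = (1/0.014)·2.574·0.5608^(2/3)·√0.002801 = 6.617 m³/s.
Channel B: Flow area A = b·y = 3.53 × 1.91 = 6.742 m². Wetted perimeter P = b + 2y = 3.53 + 2×1.91 = 7.35 m. Hydraulic radius R = A/P = 6.742/7.35 = 0.9173 m. Q_B = (1/0.014)·6.742·0.9173^(2/3)·√0.002801 = 24.06 m³/s.
Q_A = 6.617 m³/s vs Q_B = 24.06 m³/s, so channel B carries more.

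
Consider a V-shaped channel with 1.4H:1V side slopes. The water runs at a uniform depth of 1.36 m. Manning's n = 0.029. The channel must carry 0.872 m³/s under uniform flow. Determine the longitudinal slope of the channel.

S = 0.00021

For a triangular section with side slope z = 1.4: A = zy² = 1.4×1.36² = 2.589 m²; P = 2y√(1+z²) = 2×1.36×1.72 = 4.68 m.
Hydraulic radius R = A/P = 2.589/4.68 = 0.5533 m.
From Manning's equation, S = [nQ / (1 A R^(2/3))]² = [0.029 × 0.872 / (1 × 2.589 × 0.5533^(2/3))]² = 0.00021.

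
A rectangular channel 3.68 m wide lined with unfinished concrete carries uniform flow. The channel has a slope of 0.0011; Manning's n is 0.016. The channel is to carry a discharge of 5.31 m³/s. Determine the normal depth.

y_n = 0.95 m

Manning's equation rearranged: A R^(2/3) = nQ / (1·√S) = 0.016 × 5.31 / (√0.0011) = 2.562.
At y = 1.21 m: A R^(2/3) = 3.61 — too large.
At y = 0.95 m: A R^(2/3) = 2.56 — ≈ 2.562.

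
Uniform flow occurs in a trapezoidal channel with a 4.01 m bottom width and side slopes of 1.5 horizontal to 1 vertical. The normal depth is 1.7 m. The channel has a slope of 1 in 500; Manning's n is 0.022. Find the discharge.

With bottom width b = 4.01 m and side slope z = 1.5: A = (b + zy)y = (4.01 + 1.5×1.7)×1.7 = 11.15 m²; P = b + 2y√(1+z²) = 4.01 + 2×1.7×1.803 = 10.14 m.
Hydraulic radius R = A/P = 11.15/10.14 = 1.1 m.
Manning's equation: Q = (1/n) A R^(2/3) S^(1/2) = (1/0.022) × 11.15 × 1.1^(2/3) × 0.002^(1/2) = 24.2 m³/s.

Q = 24.2 m³/s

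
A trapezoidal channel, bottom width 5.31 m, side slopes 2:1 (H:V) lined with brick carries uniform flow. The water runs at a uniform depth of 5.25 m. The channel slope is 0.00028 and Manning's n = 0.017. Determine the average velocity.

With bottom width b = 5.31 m and side slope z = 2: A = (b + zy)y = (5.31 + 2×5.25)×5.25 = 83 m²; P = b + 2y√(1+z²) = 5.31 + 2×5.25×2.236 = 28.79 m.
Hydraulic radius R = A/P = 83/28.79 = 2.883 m.
From Manning's equation, V = (1/n) R^(2/3) S^(1/2) = (1/0.017) × 2.883^(2/3) × 0.00028^(1/2) = 1.99 m/s.

V = 1.99 m/s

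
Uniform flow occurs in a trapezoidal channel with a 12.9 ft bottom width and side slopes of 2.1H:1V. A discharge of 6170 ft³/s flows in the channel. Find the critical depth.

y_c = 11.3 ft

At critical depth, Q² T / (g A³) = 1, i.e. A³/T = Q²/g = 6170²/32.2 = 1182000.
Trying y = 13.6 ft: A³/T = 2560000 — over.
Trying y = 8.6 ft: A³/T = 385100 — short.
Trying y = 11.3 ft: A³/T = 1175000 — close enough.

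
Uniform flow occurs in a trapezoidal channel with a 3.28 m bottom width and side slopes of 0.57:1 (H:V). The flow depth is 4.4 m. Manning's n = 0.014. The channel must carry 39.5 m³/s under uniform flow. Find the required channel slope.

S = 0.0002

With bottom width b = 3.28 m and side slope z = 0.57: A = (b + zy)y = (3.28 + 0.57×4.4)×4.4 = 25.47 m²; P = b + 2y√(1+z²) = 3.28 + 2×4.4×1.151 = 13.41 m.
Hydraulic radius R = A/P = 25.47/13.41 = 1.899 m.
From Manning's equation, S = [nQ / (1 A R^(2/3))]² = [0.014 × 39.5 / (1 × 25.47 × 1.899^(2/3))]² = 0.0002.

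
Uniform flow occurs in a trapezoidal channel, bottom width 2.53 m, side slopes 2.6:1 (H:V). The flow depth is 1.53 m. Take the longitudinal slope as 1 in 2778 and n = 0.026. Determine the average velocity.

With bottom width b = 2.53 m and side slope z = 2.6: A = (b + zy)y = (2.53 + 2.6×1.53)×1.53 = 9.957 m²; P = b + 2y√(1+z²) = 2.53 + 2×1.53×2.786 = 11.05 m.
Hydraulic radius R = A/P = 9.957/11.05 = 0.9008 m.
From Manning's equation, V = (1/n) R^(2/3) S^(1/2) = (1/0.026) × 0.9008^(2/3) × 0.00036^(1/2) = 0.681 m/s.

V = 0.681 m/s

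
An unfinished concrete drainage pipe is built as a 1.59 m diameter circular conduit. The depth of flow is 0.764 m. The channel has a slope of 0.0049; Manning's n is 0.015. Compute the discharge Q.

Q = 2.34 m³/s

For a circular section of diameter D = 1.59 m at depth y = 0.764 m, the central angle is θ = 2 arccos(1 − 2y/D) = 3.064 rad. Then A = (D²/8)(θ − sin θ) = 0.9435 m² and P = Dθ/2 = 2.436 m.
Hydraulic radius R = A/P = 0.9435/2.436 = 0.3874 m.
Manning's equation: Q = (1/n) A R^(2/3) S^(1/2) = (1/0.015) × 0.9435 × 0.3874^(2/3) × 0.0049^(1/2) = 2.34 m³/s.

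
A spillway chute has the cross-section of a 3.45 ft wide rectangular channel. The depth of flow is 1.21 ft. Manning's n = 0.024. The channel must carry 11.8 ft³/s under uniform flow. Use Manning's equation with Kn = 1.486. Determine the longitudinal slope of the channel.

Flow area A = b·y = 3.45 × 1.21 = 4.175 ft². Wetted perimeter P = b + 2y = 3.45 + 2×1.21 = 5.87 ft.
Hydraulic radius R = A/P = 4.175/5.87 = 0.7112 ft.
From Manning's equation, S = [nQ / (1.486 A R^(2/3))]² = [0.024 × 11.8 / (1.486 × 4.175 × 0.7112^(2/3))]² = 0.00328.

S = 0.00328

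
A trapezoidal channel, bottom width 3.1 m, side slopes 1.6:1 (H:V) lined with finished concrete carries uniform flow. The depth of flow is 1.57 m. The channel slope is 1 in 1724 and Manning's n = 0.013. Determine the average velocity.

V = 1.82 m/s

With bottom width b = 3.1 m and side slope z = 1.6: A = (b + zy)y = (3.1 + 1.6×1.57)×1.57 = 8.811 m²; P = b + 2y√(1+z²) = 3.1 + 2×1.57×1.887 = 9.025 m.
Hydraulic radius R = A/P = 8.811/9.025 = 0.9763 m.
From Manning's equation, V = (1/n) R^(2/3) S^(1/2) = (1/0.013) × 0.9763^(2/3) × 0.00058^(1/2) = 1.82 m/s.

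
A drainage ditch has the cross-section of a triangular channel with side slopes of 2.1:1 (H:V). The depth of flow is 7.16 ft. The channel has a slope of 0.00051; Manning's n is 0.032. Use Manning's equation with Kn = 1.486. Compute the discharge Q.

Q = 247 ft³/s

For a triangular section with side slope z = 2.1: A = zy² = 2.1×7.16² = 107.7 ft²; P = 2y√(1+z²) = 2×7.16×2.326 = 33.31 ft.
Hydraulic radius R = A/P = 107.7/33.31 = 3.232 ft.
Manning's equation: Q = (1.486/n) A R^(2/3) S^(1/2) = (1.486/0.032) × 107.7 × 3.232^(2/3) × 0.00051^(1/2) = 247 ft³/s.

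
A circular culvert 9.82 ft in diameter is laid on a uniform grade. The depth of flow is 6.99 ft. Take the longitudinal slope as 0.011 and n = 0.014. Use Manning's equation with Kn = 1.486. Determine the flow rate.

Q = 1310 ft³/s

For a circular section of diameter D = 9.82 ft at depth y = 6.99 ft, the central angle is θ = 2 arccos(1 − 2y/D) = 4.016 rad. Then A = (D²/8)(θ − sin θ) = 57.67 ft² and P = Dθ/2 = 19.72 ft.
Hydraulic radius R = A/P = 57.67/19.72 = 2.924 ft.
Manning's equation: Q = (1.486/n) A R^(2/3) S^(1/2) = (1.486/0.014) × 57.67 × 2.924^(2/3) × 0.011^(1/2) = 1310 ft³/s.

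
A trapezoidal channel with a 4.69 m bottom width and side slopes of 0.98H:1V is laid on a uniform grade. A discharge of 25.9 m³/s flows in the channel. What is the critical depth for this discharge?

At critical depth, Q² T / (g A³) = 1, i.e. A³/T = Q²/g = 25.9²/9.81 = 68.38.
At y = 1.66 m: A³/T = 145.1 — over.
At y = 0.968 m: A³/T = 24.69 — short.
At y = 1.32 m: A³/T = 67.71 — matches.

y_c = 1.32 m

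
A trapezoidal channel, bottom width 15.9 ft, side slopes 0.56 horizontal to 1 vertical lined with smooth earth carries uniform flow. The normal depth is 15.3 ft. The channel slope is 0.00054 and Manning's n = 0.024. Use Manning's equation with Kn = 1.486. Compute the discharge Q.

Q = 2040 ft³/s

With bottom width b = 15.9 ft and side slope z = 0.56: A = (b + zy)y = (15.9 + 0.56×15.3)×15.3 = 374.4 ft²; P = b + 2y√(1+z²) = 15.9 + 2×15.3×1.146 = 50.97 ft.
Hydraulic radius R = A/P = 374.4/50.97 = 7.345 ft.
Manning's equation: Q = (1.486/n) A R^(2/3) S^(1/2) = (1.486/0.024) × 374.4 × 7.345^(2/3) × 0.00054^(1/2) = 2040 ft³/s.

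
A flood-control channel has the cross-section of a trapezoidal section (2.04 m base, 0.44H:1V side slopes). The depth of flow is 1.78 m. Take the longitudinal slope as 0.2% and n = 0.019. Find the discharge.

Q = 10.6 m³/s

With bottom width b = 2.04 m and side slope z = 0.44: A = (b + zy)y = (2.04 + 0.44×1.78)×1.78 = 5.025 m²; P = b + 2y√(1+z²) = 2.04 + 2×1.78×1.093 = 5.929 m.
Hydraulic radius R = A/P = 5.025/5.929 = 0.8475 m.
Manning's equation: Q = (1/n) A R^(2/3) S^(1/2) = (1/0.019) × 5.025 × 0.8475^(2/3) × 0.002^(1/2) = 10.6 m³/s.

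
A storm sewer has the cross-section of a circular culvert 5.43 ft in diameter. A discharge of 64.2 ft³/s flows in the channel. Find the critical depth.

At critical depth, Q² T / (g A³) = 1, i.e. A³/T = Q²/g = 64.2²/32.2 = 128.
At y = 2.65 ft: A³/T = 260.6 — over.
At y = 1.94 ft: A³/T = 78.76 — short.
At y = 2.2 ft: A³/T = 127.8 — close enough.

y_c = 2.2 ft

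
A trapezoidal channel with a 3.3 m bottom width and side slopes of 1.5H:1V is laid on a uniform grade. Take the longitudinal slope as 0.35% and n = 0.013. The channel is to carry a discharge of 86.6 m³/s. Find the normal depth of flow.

y_n = 2.31 m

Manning's equation rearranged: A R^(2/3) = nQ / (1·√S) = 0.013 × 86.6 / (√0.0035) = 19.03.
Trying y = 2.77 m: A R^(2/3) = 27.71 — over.
Trying y = 1.63 m: A R^(2/3) = 9.491 — short.
Trying y = 2.31 m: A R^(2/3) = 19.03 — close enough.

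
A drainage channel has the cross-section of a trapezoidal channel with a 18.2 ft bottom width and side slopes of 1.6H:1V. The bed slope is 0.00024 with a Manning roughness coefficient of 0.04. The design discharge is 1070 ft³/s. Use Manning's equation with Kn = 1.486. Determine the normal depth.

y_n = 12.7 ft

Manning's equation rearranged: A R^(2/3) = nQ / (1.486·√S) = 0.04 × 1070 / (1.486 × √0.00024) = 1859.
Trying y = 14.2 ft: A R^(2/3) = 2343 — high.
Trying y = 10.5 ft: A R^(2/3) = 1261 — low.
Trying y = 12.7 ft: A R^(2/3) = 1857 — ≈ 1859.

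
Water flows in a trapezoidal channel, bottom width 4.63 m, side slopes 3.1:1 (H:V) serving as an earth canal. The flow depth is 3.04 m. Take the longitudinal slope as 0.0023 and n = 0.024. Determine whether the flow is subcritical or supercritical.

subcritical

With bottom width b = 4.63 m and side slope z = 3.1: A = (b + zy)y = (4.63 + 3.1×3.04)×3.04 = 42.72 m²; P = b + 2y√(1+z²) = 4.63 + 2×3.04×3.257 = 24.43 m.
Hydraulic radius R = A/P = 42.72/24.43 = 1.749 m.
V = (1/n) R^(2/3) √S = (1/0.024) × 1.749^(2/3) × √0.0023 = 2.9 m/s. Hydraulic depth D_h = A/T = 42.72/23.48 = 1.82 m.
Froude number Fr = V/√(g·D_h) = 2.9/√(9.81×1.82) = 0.686, which is less than 1, so the flow is subcritical.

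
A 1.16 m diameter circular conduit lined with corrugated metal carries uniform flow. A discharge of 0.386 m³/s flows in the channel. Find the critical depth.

At critical depth, Q² T / (g A³) = 1, i.e. A³/T = Q²/g = 0.386²/9.81 = 0.01519.
At y = 0.265 m: A³/T = 0.006176 — low.
At y = 0.374 m: A³/T = 0.02357 — high.
At y = 0.334 m: A³/T = 0.01521 — ≈ 0.01519.

y_c = 0.334 m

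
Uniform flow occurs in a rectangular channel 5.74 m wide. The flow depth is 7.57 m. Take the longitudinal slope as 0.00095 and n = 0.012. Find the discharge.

Flow area A = b·y = 5.74 × 7.57 = 43.45 m². Wetted perimeter P = b + 2y = 5.74 + 2×7.57 = 20.88 m.
Hydraulic radius R = A/P = 43.45/20.88 = 2.081 m.
Manning's equation: Q = (1/n) A R^(2/3) S^(1/2) = (1/0.012) × 43.45 × 2.081^(2/3) × 0.00095^(1/2) = 182 m³/s.

Q = 182 m³/s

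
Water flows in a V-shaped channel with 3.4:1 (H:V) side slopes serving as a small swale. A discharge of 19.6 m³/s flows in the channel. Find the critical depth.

y_c = 1.47 m

At critical depth, Q² T / (g A³) = 1, i.e. A³/T = Q²/g = 19.6²/9.81 = 39.16.
Trying y = 1.25 m: A³/T = 17.64 — too small.
Trying y = 1.82 m: A³/T = 115.4 — too large.
Trying y = 1.47 m: A³/T = 39.67 — close enough.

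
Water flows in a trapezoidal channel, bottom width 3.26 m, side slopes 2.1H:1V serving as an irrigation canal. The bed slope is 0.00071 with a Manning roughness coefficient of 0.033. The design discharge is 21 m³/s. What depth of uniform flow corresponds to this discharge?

y_n = 2.46 m

Manning's equation rearranged: A R^(2/3) = nQ / (1·√S) = 0.033 × 21 / (√0.00071) = 26.01.
Try y = 3.06 m: A R^(2/3) = 42.12 — high.
Try y = 2.02 m: A R^(2/3) = 17.09 — low.
Try y = 2.46 m: A R^(2/3) = 26.06 — ≈ 26.01.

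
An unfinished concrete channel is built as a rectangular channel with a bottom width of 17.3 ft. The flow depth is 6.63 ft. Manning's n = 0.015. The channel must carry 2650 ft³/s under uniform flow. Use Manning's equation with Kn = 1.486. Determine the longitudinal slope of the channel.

S = 0.00932

Flow area A = b·y = 17.3 × 6.63 = 114.7 ft². Wetted perimeter P = b + 2y = 17.3 + 2×6.63 = 30.56 ft.
Hydraulic radius R = A/P = 114.7/30.56 = 3.753 ft.
From Manning's equation, S = [nQ / (1.486 A R^(2/3))]² = [0.015 × 2650 / (1.486 × 114.7 × 3.753^(2/3))]² = 0.00932.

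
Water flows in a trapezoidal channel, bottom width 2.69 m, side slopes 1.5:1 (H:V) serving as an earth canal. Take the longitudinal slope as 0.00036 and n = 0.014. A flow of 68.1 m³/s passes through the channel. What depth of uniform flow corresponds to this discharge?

Manning's equation rearranged: A R^(2/3) = nQ / (1·√S) = 0.014 × 68.1 / (√0.00036) = 50.25.
Trying y = 2.71 m: A R^(2/3) = 23.66 — too small.
Trying y = 4.5 m: A R^(2/3) = 72.85 — too large.
Trying y = 3.82 m: A R^(2/3) = 50.27 — close enough.

y_n = 3.82 m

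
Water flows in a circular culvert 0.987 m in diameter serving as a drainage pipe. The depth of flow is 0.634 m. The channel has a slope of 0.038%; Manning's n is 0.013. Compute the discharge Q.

Q = 0.336 m³/s

For a circular section of diameter D = 0.987 m at depth y = 0.634 m, the central angle is θ = 2 arccos(1 − 2y/D) = 3.719 rad. Then A = (D²/8)(θ − sin θ) = 0.5193 m² and P = Dθ/2 = 1.835 m.
Hydraulic radius R = A/P = 0.5193/1.835 = 0.283 m.
Manning's equation: Q = (1/n) A R^(2/3) S^(1/2) = (1/0.013) × 0.5193 × 0.283^(2/3) × 0.00038^(1/2) = 0.336 m³/s.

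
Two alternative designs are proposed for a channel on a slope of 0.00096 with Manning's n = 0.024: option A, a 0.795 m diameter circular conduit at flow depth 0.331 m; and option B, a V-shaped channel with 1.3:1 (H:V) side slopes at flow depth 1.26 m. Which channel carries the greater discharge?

Channel A: For a circular section of diameter D = 0.795 m at depth y = 0.331 m, the central angle is θ = 2 arccos(1 − 2y/D) = 2.805 rad. Then A = (D²/8)(θ − sin θ) = 0.1956 m² and P = Dθ/2 = 1.115 m. Hydraulic radius R = A/P = 0.1956/1.115 = 0.1754 m. Q_A = (1/0.024)·0.1956·0.1754^(2/3)·√0.00096 = 0.07911 m³/s.
Channel B: For a triangular section with side slope z = 1.3: A = zy² = 1.3×1.26² = 2.064 m²; P = 2y√(1+z²) = 2×1.26×1.64 = 4.133 m. Hydraulic radius R = A/P = 2.064/4.133 = 0.4994 m. Q_B = (1/0.024)·2.064·0.4994^(2/3)·√0.00096 = 1.677 m³/s.
Q_A = 0.07911 m³/s vs Q_B = 1.677 m³/s, so channel B carries more.

channel B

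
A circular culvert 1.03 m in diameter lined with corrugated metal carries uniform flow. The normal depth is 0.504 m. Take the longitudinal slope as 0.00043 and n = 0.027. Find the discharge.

Q = 0.125 m³/s

For a circular section of diameter D = 1.03 m at depth y = 0.504 m, the central angle is θ = 2 arccos(1 − 2y/D) = 3.099 rad. Then A = (D²/8)(θ − sin θ) = 0.4053 m² and P = Dθ/2 = 1.596 m.
Hydraulic radius R = A/P = 0.4053/1.596 = 0.254 m.
Manning's equation: Q = (1/n) A R^(2/3) S^(1/2) = (1/0.027) × 0.4053 × 0.254^(2/3) × 0.00043^(1/2) = 0.125 m³/s.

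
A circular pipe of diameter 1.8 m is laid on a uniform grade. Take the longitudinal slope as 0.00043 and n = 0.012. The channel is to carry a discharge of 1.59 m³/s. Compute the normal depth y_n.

y_n = 1.02 m

Manning's equation rearranged: A R^(2/3) = nQ / (1·√S) = 0.012 × 1.59 / (√0.00043) = 0.9201.
At y = 0.733 m: A R^(2/3) = 0.5203 — short.
At y = 1.02 m: A R^(2/3) = 0.9182 — matches.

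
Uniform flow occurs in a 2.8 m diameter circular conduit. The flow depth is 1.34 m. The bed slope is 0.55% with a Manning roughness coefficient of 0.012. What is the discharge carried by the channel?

For a circular section of diameter D = 2.8 m at depth y = 1.34 m, the central angle is θ = 2 arccos(1 − 2y/D) = 3.056 rad. Then A = (D²/8)(θ − sin θ) = 2.911 m² and P = Dθ/2 = 4.278 m.
Hydraulic radius R = A/P = 2.911/4.278 = 0.6804 m.
Manning's equation: Q = (1/n) A R^(2/3) S^(1/2) = (1/0.012) × 2.911 × 0.6804^(2/3) × 0.0055^(1/2) = 13.9 m³/s.

Q = 13.9 m³/s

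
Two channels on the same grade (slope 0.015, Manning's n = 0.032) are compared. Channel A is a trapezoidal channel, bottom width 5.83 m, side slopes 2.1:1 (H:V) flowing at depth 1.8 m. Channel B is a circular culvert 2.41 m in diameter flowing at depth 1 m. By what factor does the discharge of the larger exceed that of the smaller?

Channel A: With bottom width b = 5.83 m and side slope z = 2.1: A = (b + zy)y = (5.83 + 2.1×1.8)×1.8 = 17.3 m²; P = b + 2y√(1+z²) = 5.83 + 2×1.8×2.326 = 14.2 m. Hydraulic radius R = A/P = 17.3/14.2 = 1.218 m. Q_A = (1/0.032)·17.3·1.218^(2/3)·√0.015 = 75.5 m³/s.
Channel B: For a circular section of diameter D = 2.41 m at depth y = 1 m, the central angle is θ = 2 arccos(1 − 2y/D) = 2.8 rad. Then A = (D²/8)(θ − sin θ) = 1.789 m² and P = Dθ/2 = 3.374 m. Hydraulic radius R = A/P = 1.789/3.374 = 0.5303 m. Q_B = (1/0.032)·1.789·0.5303^(2/3)·√0.015 = 4.487 m³/s.
The larger discharge is 75.5 m³/s and the smaller is 4.487 m³/s; the ratio is 16.8.

16.8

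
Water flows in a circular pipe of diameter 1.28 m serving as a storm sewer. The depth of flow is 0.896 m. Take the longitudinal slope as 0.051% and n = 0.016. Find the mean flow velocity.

For a circular section of diameter D = 1.28 m at depth y = 0.896 m, the central angle is θ = 2 arccos(1 − 2y/D) = 3.965 rad. Then A = (D²/8)(θ − sin θ) = 0.9621 m² and P = Dθ/2 = 2.537 m.
Hydraulic radius R = A/P = 0.9621/2.537 = 0.3792 m.
From Manning's equation, V = (1/n) R^(2/3) S^(1/2) = (1/0.016) × 0.3792^(2/3) × 0.00051^(1/2) = 0.739 m/s.

V = 0.739 m/s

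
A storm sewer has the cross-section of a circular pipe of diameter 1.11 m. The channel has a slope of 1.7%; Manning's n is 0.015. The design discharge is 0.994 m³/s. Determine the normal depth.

y_n = 0.4 m

Manning's equation rearranged: A R^(2/3) = nQ / (1·√S) = 0.015 × 0.994 / (√0.017) = 0.1144.
Trying y = 0.456 m: A R^(2/3) = 0.1456 — over.
Trying y = 0.341 m: A R^(2/3) = 0.08441 — short.
Trying y = 0.4 m: A R^(2/3) = 0.1144 — ≈ 0.1144.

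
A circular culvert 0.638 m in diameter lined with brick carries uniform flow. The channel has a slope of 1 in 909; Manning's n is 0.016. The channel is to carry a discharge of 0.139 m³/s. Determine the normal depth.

Manning's equation rearranged: A R^(2/3) = nQ / (1·√S) = 0.016 × 0.139 / (√0.0011) = 0.06705.
Try y = 0.441 m: A R^(2/3) = 0.07742 — high.
Try y = 0.33 m: A R^(2/3) = 0.04978 — low.
Try y = 0.398 m: A R^(2/3) = 0.06699 — close enough.

y_n = 0.398 m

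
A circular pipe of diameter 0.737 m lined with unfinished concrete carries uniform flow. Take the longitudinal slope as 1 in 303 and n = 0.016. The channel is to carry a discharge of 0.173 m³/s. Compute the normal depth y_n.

y_n = 0.3 m

Manning's equation rearranged: A R^(2/3) = nQ / (1·√S) = 0.016 × 0.173 / (√0.0033) = 0.04818.
Trying y = 0.369 m: A R^(2/3) = 0.06923 — over.
Trying y = 0.249 m: A R^(2/3) = 0.03397 — short.
Trying y = 0.3 m: A R^(2/3) = 0.04806 — close enough.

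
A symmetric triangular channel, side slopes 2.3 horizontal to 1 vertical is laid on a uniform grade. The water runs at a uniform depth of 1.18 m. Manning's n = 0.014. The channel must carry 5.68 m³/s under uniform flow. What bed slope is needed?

For a triangular section with side slope z = 2.3: A = zy² = 2.3×1.18² = 3.203 m²; P = 2y√(1+z²) = 2×1.18×2.508 = 5.919 m.
Hydraulic radius R = A/P = 3.203/5.919 = 0.5411 m.
From Manning's equation, S = [nQ / (1 A R^(2/3))]² = [0.014 × 5.68 / (1 × 3.203 × 0.5411^(2/3))]² = 0.0014.

S = 0.0014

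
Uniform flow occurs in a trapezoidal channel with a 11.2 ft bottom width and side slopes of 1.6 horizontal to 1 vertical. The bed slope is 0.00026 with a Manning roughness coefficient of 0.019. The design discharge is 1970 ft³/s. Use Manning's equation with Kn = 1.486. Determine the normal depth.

y_n = 13.2 ft

Manning's equation rearranged: A R^(2/3) = nQ / (1.486·√S) = 0.019 × 1970 / (1.486 × √0.00026) = 1562.
Trying y = 15.9 ft: A R^(2/3) = 2366 — high.
Trying y = 9.11 ft: A R^(2/3) = 700.5 — low.
Trying y = 13.2 ft: A R^(2/3) = 1560 — close enough.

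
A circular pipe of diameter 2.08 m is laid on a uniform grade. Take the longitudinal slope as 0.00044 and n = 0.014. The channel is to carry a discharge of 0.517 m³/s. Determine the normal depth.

y_n = 0.557 m

Manning's equation rearranged: A R^(2/3) = nQ / (1·√S) = 0.014 × 0.517 / (√0.00044) = 0.3451.
Try y = 0.391 m: A R^(2/3) = 0.1697 — low.
Try y = 0.699 m: A R^(2/3) = 0.535 — high.
Try y = 0.557 m: A R^(2/3) = 0.3447 — matches.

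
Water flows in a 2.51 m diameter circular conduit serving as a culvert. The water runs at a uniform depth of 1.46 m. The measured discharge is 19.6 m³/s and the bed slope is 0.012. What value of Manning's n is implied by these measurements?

n = 0.013

For a circular section of diameter D = 2.51 m at depth y = 1.46 m, the central angle is θ = 2 arccos(1 − 2y/D) = 3.47 rad. Then A = (D²/8)(θ − sin θ) = 2.986 m² and P = Dθ/2 = 4.355 m.
Hydraulic radius R = A/P = 2.986/4.355 = 0.6858 m.
Rearranging Manning's equation: n = (1/Q) A R^(2/3) S^(1/2) = (1/19.6) × 2.986 × 0.6858^(2/3) × √0.012 = 0.013.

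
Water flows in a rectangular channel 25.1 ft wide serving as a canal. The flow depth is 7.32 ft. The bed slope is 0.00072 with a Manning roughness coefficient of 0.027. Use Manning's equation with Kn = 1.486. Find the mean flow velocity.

V = 4.1 ft/s

Flow area A = b·y = 25.1 × 7.32 = 183.7 ft². Wetted perimeter P = b + 2y = 25.1 + 2×7.32 = 39.74 ft.
Hydraulic radius R = A/P = 183.7/39.74 = 4.623 ft.
From Manning's equation, V = (1.486/n) R^(2/3) S^(1/2) = (1.486/0.027) × 4.623^(2/3) × 0.00072^(1/2) = 4.1 ft/s.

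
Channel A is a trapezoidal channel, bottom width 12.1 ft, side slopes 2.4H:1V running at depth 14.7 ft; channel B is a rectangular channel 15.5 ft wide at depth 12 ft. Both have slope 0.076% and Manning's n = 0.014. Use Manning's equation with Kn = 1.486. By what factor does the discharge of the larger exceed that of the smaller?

5.27

Channel A: With bottom width b = 12.1 ft and side slope z = 2.4: A = (b + zy)y = (12.1 + 2.4×14.7)×14.7 = 696.5 ft²; P = b + 2y√(1+z²) = 12.1 + 2×14.7×2.6 = 88.54 ft. Hydraulic radius R = A/P = 696.5/88.54 = 7.866 ft. Q_A = (1.486/0.014)·696.5·7.866^(2/3)·√0.00076 = 8061 ft³/s.
Channel B: Flow area A = b·y = 15.5 × 12 = 186 ft². Wetted perimeter P = b + 2y = 15.5 + 2×12 = 39.5 ft. Hydraulic radius R = A/P = 186/39.5 = 4.709 ft. Q_B = (1.486/0.014)·186·4.709^(2/3)·√0.00076 = 1529 ft³/s.
The larger discharge is 8061 ft³/s and the smaller is 1529 ft³/s; the ratio is 5.27.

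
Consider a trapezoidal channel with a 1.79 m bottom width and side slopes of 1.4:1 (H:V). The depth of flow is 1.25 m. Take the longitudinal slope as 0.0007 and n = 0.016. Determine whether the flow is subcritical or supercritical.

With bottom width b = 1.79 m and side slope z = 1.4: A = (b + zy)y = (1.79 + 1.4×1.25)×1.25 = 4.425 m²; P = b + 2y√(1+z²) = 1.79 + 2×1.25×1.72 = 6.091 m.
Hydraulic radius R = A/P = 4.425/6.091 = 0.7265 m.
V = (1/n) R^(2/3) √S = (1/0.016) × 0.7265^(2/3) × √0.0007 = 1.336 m/s. Hydraulic depth D_h = A/T = 4.425/5.29 = 0.8365 m.
Froude number Fr = V/√(g·D_h) = 1.336/√(9.81×0.8365) = 0.466, which is less than 1, so the flow is subcritical.

subcritical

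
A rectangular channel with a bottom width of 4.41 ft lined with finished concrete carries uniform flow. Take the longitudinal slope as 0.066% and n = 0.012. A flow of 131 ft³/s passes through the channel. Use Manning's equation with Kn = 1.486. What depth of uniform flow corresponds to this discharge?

y_n = 6.67 ft

Manning's equation rearranged: A R^(2/3) = nQ / (1.486·√S) = 0.012 × 131 / (1.486 × √0.00066) = 41.18.
At y = 4.73 ft: A R^(2/3) = 27.38 — short.
At y = 6.67 ft: A R^(2/3) = 41.19 — matches.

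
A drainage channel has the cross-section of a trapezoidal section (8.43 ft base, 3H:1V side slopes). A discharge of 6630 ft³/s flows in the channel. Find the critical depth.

At critical depth, Q² T / (g A³) = 1, i.e. A³/T = Q²/g = 6630²/32.2 = 1365000.
Try y = 10 ft: A³/T = 829400 — low.
Try y = 12.4 ft: A³/T = 2187000 — high.
Try y = 11.2 ft: A³/T = 1379000 — matches.

y_c = 11.2 ft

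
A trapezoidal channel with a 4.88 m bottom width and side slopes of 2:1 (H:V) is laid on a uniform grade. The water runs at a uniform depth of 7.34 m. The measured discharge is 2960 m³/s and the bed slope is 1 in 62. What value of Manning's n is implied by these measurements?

n = 0.015

With bottom width b = 4.88 m and side slope z = 2: A = (b + zy)y = (4.88 + 2×7.34)×7.34 = 143.6 m²; P = b + 2y√(1+z²) = 4.88 + 2×7.34×2.236 = 37.71 m.
Hydraulic radius R = A/P = 143.6/37.71 = 3.808 m.
Rearranging Manning's equation: n = (1/Q) A R^(2/3) S^(1/2) = (1/2960) × 143.6 × 3.808^(2/3) × √0.01613 = 0.015.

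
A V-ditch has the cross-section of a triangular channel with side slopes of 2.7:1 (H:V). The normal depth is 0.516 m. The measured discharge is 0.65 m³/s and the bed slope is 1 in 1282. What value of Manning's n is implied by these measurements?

For a triangular section with side slope z = 2.7: A = zy² = 2.7×0.516² = 0.7189 m²; P = 2y√(1+z²) = 2×0.516×2.879 = 2.971 m.
Hydraulic radius R = A/P = 0.7189/2.971 = 0.2419 m.
Rearranging Manning's equation: n = (1/Q) A R^(2/3) S^(1/2) = (1/0.65) × 0.7189 × 0.2419^(2/3) × √0.00078 = 0.012.

n = 0.012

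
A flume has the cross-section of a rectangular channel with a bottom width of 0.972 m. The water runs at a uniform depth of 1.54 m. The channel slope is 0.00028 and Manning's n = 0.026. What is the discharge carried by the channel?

Flow area A = b·y = 0.972 × 1.54 = 1.497 m². Wetted perimeter P = b + 2y = 0.972 + 2×1.54 = 4.052 m.
Hydraulic radius R = A/P = 1.497/4.052 = 0.3694 m.
Manning's equation: Q = (1/n) A R^(2/3) S^(1/2) = (1/0.026) × 1.497 × 0.3694^(2/3) × 0.00028^(1/2) = 0.496 m³/s.

Q = 0.496 m³/s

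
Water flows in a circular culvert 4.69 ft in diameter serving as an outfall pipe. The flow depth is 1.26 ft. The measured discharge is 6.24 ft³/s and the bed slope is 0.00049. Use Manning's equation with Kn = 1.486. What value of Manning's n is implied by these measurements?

n = 0.016

For a circular section of diameter D = 4.69 ft at depth y = 1.26 ft, the central angle is θ = 2 arccos(1 − 2y/D) = 2.18 rad. Then A = (D²/8)(θ − sin θ) = 3.737 ft² and P = Dθ/2 = 5.111 ft.
Hydraulic radius R = A/P = 3.737/5.111 = 0.7312 ft.
Rearranging Manning's equation: n = (1.486/Q) A R^(2/3) S^(1/2) = (1.486/6.24) × 3.737 × 0.7312^(2/3) × √0.00049 = 0.016.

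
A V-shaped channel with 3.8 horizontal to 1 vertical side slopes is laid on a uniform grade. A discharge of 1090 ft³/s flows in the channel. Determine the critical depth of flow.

At critical depth, Q² T / (g A³) = 1, i.e. A³/T = Q²/g = 1090²/32.2 = 36900.
At y = 6.77 ft: A³/T = 102700 — too large.
At y = 5.52 ft: A³/T = 37000 — ≈ 36900.

y_c = 5.52 ft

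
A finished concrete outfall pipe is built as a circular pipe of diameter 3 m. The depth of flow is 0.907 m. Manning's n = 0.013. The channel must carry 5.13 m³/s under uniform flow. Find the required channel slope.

For a circular section of diameter D = 3 m at depth y = 0.907 m, the central angle is θ = 2 arccos(1 − 2y/D) = 2.329 rad. Then A = (D²/8)(θ − sin θ) = 1.803 m² and P = Dθ/2 = 3.493 m.
Hydraulic radius R = A/P = 1.803/3.493 = 0.5161 m.
From Manning's equation, S = [nQ / (1 A R^(2/3))]² = [0.013 × 5.13 / (1 × 1.803 × 0.5161^(2/3))]² = 0.00331.

S = 0.00331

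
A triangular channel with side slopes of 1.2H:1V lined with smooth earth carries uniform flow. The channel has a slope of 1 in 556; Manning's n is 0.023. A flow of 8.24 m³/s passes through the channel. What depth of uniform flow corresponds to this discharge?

y_n = 2.08 m

Manning's equation rearranged: A R^(2/3) = nQ / (1·√S) = 0.023 × 8.24 / (√0.001799) = 4.469.
Trying y = 2.51 m: A R^(2/3) = 7.378 — too large.
Trying y = 2.08 m: A R^(2/3) = 4.47 — close enough.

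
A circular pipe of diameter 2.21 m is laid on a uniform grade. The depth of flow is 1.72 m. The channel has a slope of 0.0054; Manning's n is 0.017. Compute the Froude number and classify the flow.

For a circular section of diameter D = 2.21 m at depth y = 1.72 m, the central angle is θ = 2 arccos(1 − 2y/D) = 4.322 rad. Then A = (D²/8)(θ − sin θ) = 3.203 m² and P = Dθ/2 = 4.776 m.
Hydraulic radius R = A/P = 3.203/4.776 = 0.6707 m.
V = (1/n) R^(2/3) √S = (1/0.017) × 0.6707^(2/3) × √0.0054 = 3.312 m/s. Hydraulic depth D_h = A/T = 3.203/1.836 = 1.745 m.
Froude number Fr = V/√(g·D_h) = 3.312/√(9.81×1.745) = 0.801, which is less than 1, so the flow is subcritical.

subcritical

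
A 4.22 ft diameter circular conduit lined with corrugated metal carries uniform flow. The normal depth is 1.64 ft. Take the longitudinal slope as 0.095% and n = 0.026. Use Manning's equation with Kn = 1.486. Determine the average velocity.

V = 1.62 ft/s

For a circular section of diameter D = 4.22 ft at depth y = 1.64 ft, the central angle is θ = 2 arccos(1 − 2y/D) = 2.692 rad. Then A = (D²/8)(θ − sin θ) = 5.026 ft² and P = Dθ/2 = 5.681 ft.
Hydraulic radius R = A/P = 5.026/5.681 = 0.8848 ft.
From Manning's equation, V = (1.486/n) R^(2/3) S^(1/2) = (1.486/0.026) × 0.8848^(2/3) × 0.00095^(1/2) = 1.62 ft/s.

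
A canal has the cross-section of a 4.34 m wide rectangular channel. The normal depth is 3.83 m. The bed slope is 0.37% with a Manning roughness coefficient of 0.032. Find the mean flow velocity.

Flow area A = b·y = 4.34 × 3.83 = 16.62 m². Wetted perimeter P = b + 2y = 4.34 + 2×3.83 = 12 m.
Hydraulic radius R = A/P = 16.62/12 = 1.385 m.
From Manning's equation, V = (1/n) R^(2/3) S^(1/2) = (1/0.032) × 1.385^(2/3) × 0.0037^(1/2) = 2.36 m/s.

V = 2.36 m/s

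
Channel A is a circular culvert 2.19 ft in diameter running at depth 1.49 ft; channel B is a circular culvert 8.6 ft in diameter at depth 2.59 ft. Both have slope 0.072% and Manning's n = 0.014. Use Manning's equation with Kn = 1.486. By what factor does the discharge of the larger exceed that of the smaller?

9.39

Channel A: For a circular section of diameter D = 2.19 ft at depth y = 1.49 ft, the central angle is θ = 2 arccos(1 − 2y/D) = 3.88 rad. Then A = (D²/8)(θ − sin θ) = 2.729 ft² and P = Dθ/2 = 4.248 ft. Hydraulic radius R = A/P = 2.729/4.248 = 0.6425 ft. Q_A = (1.486/0.014)·2.729·0.6425^(2/3)·√0.00072 = 5.788 ft³/s.
Channel B: For a circular section of diameter D = 8.6 ft at depth y = 2.59 ft, the central angle is θ = 2 arccos(1 − 2y/D) = 2.324 rad. Then A = (D²/8)(θ − sin θ) = 14.74 ft² and P = Dθ/2 = 9.992 ft. Hydraulic radius R = A/P = 14.74/9.992 = 1.475 ft. Q_B = (1.486/0.014)·14.74·1.475^(2/3)·√0.00072 = 54.38 ft³/s.
The larger discharge is 54.38 ft³/s and the smaller is 5.788 ft³/s; the ratio is 9.39.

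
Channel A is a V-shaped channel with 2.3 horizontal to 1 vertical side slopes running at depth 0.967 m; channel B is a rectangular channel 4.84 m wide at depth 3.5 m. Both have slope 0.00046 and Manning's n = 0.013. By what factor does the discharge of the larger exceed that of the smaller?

17.2

Channel A: For a triangular section with side slope z = 2.3: A = zy² = 2.3×0.967² = 2.151 m²; P = 2y√(1+z²) = 2×0.967×2.508 = 4.85 m. Hydraulic radius R = A/P = 2.151/4.85 = 0.4434 m. Q_A = (1/0.013)·2.151·0.4434^(2/3)·√0.00046 = 2.063 m³/s.
Channel B: Flow area A = b·y = 4.84 × 3.5 = 16.94 m². Wetted perimeter P = b + 2y = 4.84 + 2×3.5 = 11.84 m. Hydraulic radius R = A/P = 16.94/11.84 = 1.431 m. Q_B = (1/0.013)·16.94·1.431^(2/3)·√0.00046 = 35.49 m³/s.
The larger discharge is 35.49 m³/s and the smaller is 2.063 m³/s; the ratio is 17.2.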